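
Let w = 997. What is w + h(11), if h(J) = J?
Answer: 1008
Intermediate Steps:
w + h(11) = 997 + 11 = 1008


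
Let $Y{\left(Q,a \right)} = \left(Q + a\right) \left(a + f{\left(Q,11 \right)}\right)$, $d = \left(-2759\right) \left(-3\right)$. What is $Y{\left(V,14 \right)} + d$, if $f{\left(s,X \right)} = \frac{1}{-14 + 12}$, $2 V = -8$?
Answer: $8412$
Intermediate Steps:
$V = -4$ ($V = \frac{1}{2} \left(-8\right) = -4$)
$f{\left(s,X \right)} = - \frac{1}{2}$ ($f{\left(s,X \right)} = \frac{1}{-2} = - \frac{1}{2}$)
$d = 8277$
$Y{\left(Q,a \right)} = \left(- \frac{1}{2} + a\right) \left(Q + a\right)$ ($Y{\left(Q,a \right)} = \left(Q + a\right) \left(a - \frac{1}{2}\right) = \left(Q + a\right) \left(- \frac{1}{2} + a\right) = \left(- \frac{1}{2} + a\right) \left(Q + a\right)$)
$Y{\left(V,14 \right)} + d = \left(14^{2} - -2 - 7 - 56\right) + 8277 = \left(196 + 2 - 7 - 56\right) + 8277 = 135 + 8277 = 8412$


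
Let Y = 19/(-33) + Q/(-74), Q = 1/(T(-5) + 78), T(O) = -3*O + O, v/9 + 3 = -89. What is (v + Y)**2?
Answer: 262020879069481/381655296 ≈ 6.8654e+5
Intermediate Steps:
v = -828 (v = -27 + 9*(-89) = -27 - 801 = -828)
T(O) = -2*O
Q = 1/88 (Q = 1/(-2*(-5) + 78) = 1/(10 + 78) = 1/88 ≈ 0.011364)
Y = -11251/19536 (Y = 19/(-33) + (1/88)/(-74) = 19*(-1/33) + (1/88)*(-1/74) = -19/33 - 1/6512 = -11251/19536 ≈ -0.57591)
(v + Y)**2 = (-828 - 11251/19536)**2 = (-16187059/19536)**2 = 262020879069481/381655296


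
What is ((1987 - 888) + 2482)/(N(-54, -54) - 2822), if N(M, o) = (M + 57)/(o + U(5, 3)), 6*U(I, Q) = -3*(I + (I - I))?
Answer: -404653/318892 ≈ -1.2689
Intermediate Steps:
U(I, Q) = -I/2 (U(I, Q) = (-3*(I + (I - I)))/6 = (-3*(I + 0))/6 = (-3*I)/6 = -I/2)
N(M, o) = (57 + M)/(-5/2 + o) (N(M, o) = (M + 57)/(o - ½*5) = (57 + M)/(o - 5/2) = (57 + M)/(-5/2 + o))
((1987 - 888) + 2482)/(N(-54, -54) - 2822) = ((1987 - 888) + 2482)/(2*(57 - 54)/(-5 + 2*(-54)) - 2822) = (1099 + 2482)/(2*3/(-5 - 108) - 2822) = 3581/(2*3/(-113) - 2822) = 3581/(2*(-1/113)*3 - 2822) = 3581/(-6/113 - 2822) = 3581/(-318892/113) = 3581*(-113/318892) = -404653/318892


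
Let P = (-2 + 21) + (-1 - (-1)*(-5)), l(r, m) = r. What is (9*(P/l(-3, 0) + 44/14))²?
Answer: 5625/49 ≈ 114.80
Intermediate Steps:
P = 13 (P = 19 + (-1 - 1*5) = 19 + (-1 - 5) = 19 - 6 = 13)
(9*(P/l(-3, 0) + 44/14))² = (9*(13/(-3) + 44/14))² = (9*(13*(-⅓) + 44*(1/14)))² = (9*(-13/3 + 22/7))² = (9*(-25/21))² = (-75/7)² = 5625/49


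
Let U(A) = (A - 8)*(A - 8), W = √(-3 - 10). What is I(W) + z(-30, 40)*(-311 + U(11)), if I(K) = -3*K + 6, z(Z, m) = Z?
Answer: 9066 - 3*I*√13 ≈ 9066.0 - 10.817*I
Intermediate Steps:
W = I*√13 (W = √(-13) = I*√13 ≈ 3.6056*I)
I(K) = 6 - 3*K
U(A) = (-8 + A)² (U(A) = (-8 + A)*(-8 + A) = (-8 + A)²)
I(W) + z(-30, 40)*(-311 + U(11)) = (6 - 3*I*√13) - 30*(-311 + (-8 + 11)²) = (6 - 3*I*√13) - 30*(-311 + 3²) = (6 - 3*I*√13) - 30*(-311 + 9) = (6 - 3*I*√13) - 30*(-302) = (6 - 3*I*√13) + 9060 = 9066 - 3*I*√13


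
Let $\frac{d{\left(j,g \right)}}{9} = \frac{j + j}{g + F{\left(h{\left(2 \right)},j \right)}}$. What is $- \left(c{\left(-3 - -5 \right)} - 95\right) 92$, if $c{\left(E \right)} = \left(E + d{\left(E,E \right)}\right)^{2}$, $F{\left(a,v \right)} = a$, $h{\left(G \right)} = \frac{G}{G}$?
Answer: $-9292$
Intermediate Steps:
$h{\left(G \right)} = 1$
$d{\left(j,g \right)} = \frac{18 j}{1 + g}$ ($d{\left(j,g \right)} = 9 \frac{j + j}{g + 1} = 9 \frac{2 j}{1 + g} = \frac{18 j}{1 + g}$)
$c{\left(E \right)} = \left(E + \frac{18 E}{1 + E}\right)^{2}$
$- \left(c{\left(-3 - -5 \right)} - 95\right) 92 = - \left(\frac{\left(-3 - -5\right)^{2} \left(19 - -2\right)^{2}}{\left(1 - -2\right)^{2}} - 95\right) 92 = - \left(\frac{\left(-3 + 5\right)^{2} \left(19 + \left(-3 + 5\right)\right)^{2}}{\left(1 + \left(-3 + 5\right)\right)^{2}} - 95\right) 92 = - \left(\frac{2^{2} \left(19 + 2\right)^{2}}{\left(1 + 2\right)^{2}} - 95\right) 92 = - \left(\frac{4 \cdot 21^{2}}{9} - 95\right) 92 = - \left(4 \cdot \frac{1}{9} \cdot 441 - 95\right) 92 = - \left(196 - 95\right) 92 = - 101 \cdot 92 = \left(-1\right) 9292 = -9292$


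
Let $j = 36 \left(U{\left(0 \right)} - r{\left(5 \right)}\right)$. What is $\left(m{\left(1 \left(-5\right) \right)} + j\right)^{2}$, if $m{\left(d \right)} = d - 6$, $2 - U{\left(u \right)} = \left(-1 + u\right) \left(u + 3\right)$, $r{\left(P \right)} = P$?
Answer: $121$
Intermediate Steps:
$U{\left(u \right)} = 2 - \left(-1 + u\right) \left(3 + u\right)$ ($U{\left(u \right)} = 2 - \left(-1 + u\right) \left(u + 3\right) = 2 - \left(-1 + u\right) \left(3 + u\right)$)
$m{\left(d \right)} = -6 + d$
$j = 0$ ($j = 36 \left(\left(5 - 0^{2} - 0\right) - 5\right) = 36 \left(\left(5 - 0 + 0\right) - 5\right) = 36 \left(\left(5 + 0 + 0\right) - 5\right) = 36 \left(5 - 5\right) = 36 \cdot 0 = 0$)
$\left(m{\left(1 \left(-5\right) \right)} + j\right)^{2} = \left(\left(-6 + 1 \left(-5\right)\right) + 0\right)^{2} = \left(\left(-6 - 5\right) + 0\right)^{2} = \left(-11 + 0\right)^{2} = \left(-11\right)^{2} = 121$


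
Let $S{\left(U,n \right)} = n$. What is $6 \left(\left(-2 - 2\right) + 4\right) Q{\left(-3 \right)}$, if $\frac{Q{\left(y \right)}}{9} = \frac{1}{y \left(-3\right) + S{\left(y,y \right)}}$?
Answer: $0$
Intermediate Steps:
$Q{\left(y \right)} = - \frac{9}{2 y}$ ($Q{\left(y \right)} = \frac{9}{y \left(-3\right) + y} = \frac{9}{- 3 y + y} = \frac{9}{\left(-2\right) y} = 9 \left(- \frac{1}{2 y}\right) = - \frac{9}{2 y}$)
$6 \left(\left(-2 - 2\right) + 4\right) Q{\left(-3 \right)} = 6 \left(\left(-2 - 2\right) + 4\right) \left(- \frac{9}{2 \left(-3\right)}\right) = 6 \left(-4 + 4\right) \left(\left(- \frac{9}{2}\right) \left(- \frac{1}{3}\right)\right) = 6 \cdot 0 \cdot \frac{3}{2} = 0 \cdot \frac{3}{2} = 0$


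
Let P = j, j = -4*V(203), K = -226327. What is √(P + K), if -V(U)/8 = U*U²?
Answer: 3*√29718593 ≈ 16354.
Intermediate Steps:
V(U) = -8*U³ (V(U) = -8*U*U² = -8*U³)
j = 267693664 (j = -(-32)*203³ = -(-32)*8365427 = -4*(-66923416) = 267693664)
P = 267693664
√(P + K) = √(267693664 - 226327) = √267467337 = 3*√29718593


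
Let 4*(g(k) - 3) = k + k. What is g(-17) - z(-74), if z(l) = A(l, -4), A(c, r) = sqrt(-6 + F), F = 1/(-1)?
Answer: -11/2 - I*sqrt(7) ≈ -5.5 - 2.6458*I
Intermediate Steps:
F = -1
g(k) = 3 + k/2 (g(k) = 3 + (k + k)/4 = 3 + (2*k)/4 = 3 + k/2)
A(c, r) = I*sqrt(7) (A(c, r) = sqrt(-6 - 1) = sqrt(-7) = I*sqrt(7))
z(l) = I*sqrt(7)
g(-17) - z(-74) = (3 + (1/2)*(-17)) - I*sqrt(7) = (3 - 17/2) - I*sqrt(7) = -11/2 - I*sqrt(7)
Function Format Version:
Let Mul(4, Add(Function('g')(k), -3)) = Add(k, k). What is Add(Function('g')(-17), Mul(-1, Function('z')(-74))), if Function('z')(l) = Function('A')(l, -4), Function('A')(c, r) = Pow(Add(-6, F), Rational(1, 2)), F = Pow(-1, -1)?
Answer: Add(Rational(-11, 2), Mul(-1, I, Pow(7, Rational(1, 2)))) ≈ Add(-5.5000, Mul(-2.6458, I))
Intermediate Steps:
F = -1
Function('g')(k) = Add(3, Mul(Rational(1, 2), k)) (Function('g')(k) = Add(3, Mul(Rational(1, 4), Add(k, k))) = Add(3, Mul(Rational(1, 4), Mul(2, k))) = Add(3, Mul(Rational(1, 2), k)))
Function('A')(c, r) = Mul(I, Pow(7, Rational(1, 2))) (Function('A')(c, r) = Pow(Add(-6, -1), Rational(1, 2)) = Pow(-7, Rational(1, 2)) = Mul(I, Pow(7, Rational(1, 2))))
Function('z')(l) = Mul(I, Pow(7, Rational(1, 2)))
Add(Function('g')(-17), Mul(-1, Function('z')(-74))) = Add(Add(3, Mul(Rational(1, 2), -17)), Mul(-1, Mul(I, Pow(7, Rational(1, 2))))) = Add(Add(3, Rational(-17, 2)), Mul(-1, I, Pow(7, Rational(1, 2)))) = Add(Rational(-11, 2), Mul(-1, I, Pow(7, Rational(1, 2))))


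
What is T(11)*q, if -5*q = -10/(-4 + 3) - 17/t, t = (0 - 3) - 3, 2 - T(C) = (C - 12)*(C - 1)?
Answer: -154/5 ≈ -30.800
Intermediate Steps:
T(C) = 2 - (-1 + C)*(-12 + C) (T(C) = 2 - (C - 12)*(C - 1) = 2 - (-12 + C)*(-1 + C) = 2 - (-1 + C)*(-12 + C))
t = -6 (t = -3 - 3 = -6)
q = -77/30 (q = -(-10/(-4 + 3) - 17/(-6))/5 = -(-10/(-1) - 17*(-1/6))/5 = -(-10*(-1) + 17/6)/5 = -(10 + 17/6)/5 = -1/5*77/6 = -77/30 ≈ -2.5667)
T(11)*q = (-10 - 1*11**2 + 13*11)*(-77/30) = (-10 - 1*121 + 143)*(-77/30) = (-10 - 121 + 143)*(-77/30) = 12*(-77/30) = -154/5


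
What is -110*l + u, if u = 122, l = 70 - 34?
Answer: -3838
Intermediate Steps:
l = 36
-110*l + u = -110*36 + 122 = -3960 + 122 = -3838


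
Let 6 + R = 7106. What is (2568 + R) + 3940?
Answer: 13608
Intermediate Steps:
R = 7100 (R = -6 + 7106 = 7100)
(2568 + R) + 3940 = (2568 + 7100) + 3940 = 9668 + 3940 = 13608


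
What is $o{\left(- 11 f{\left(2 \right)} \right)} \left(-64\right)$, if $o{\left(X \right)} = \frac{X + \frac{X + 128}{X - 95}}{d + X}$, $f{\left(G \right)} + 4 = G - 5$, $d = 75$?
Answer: $- \frac{4724}{171} \approx -27.626$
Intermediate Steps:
$f{\left(G \right)} = -9 + G$ ($f{\left(G \right)} = -4 + \left(G - 5\right) = -4 + \left(-5 + G\right) = -9 + G$)
$o{\left(X \right)} = \frac{X + \frac{128 + X}{-95 + X}}{75 + X}$ ($o{\left(X \right)} = \frac{X + \frac{X + 128}{X - 95}}{75 + X} = \frac{X + \frac{128 + X}{-95 + X}}{75 + X}$)
$o{\left(- 11 f{\left(2 \right)} \right)} \left(-64\right) = \frac{128 + \left(- 11 \left(-9 + 2\right)\right)^{2} - 94 \left(- 11 \left(-9 + 2\right)\right)}{-7125 + \left(- 11 \left(-9 + 2\right)\right)^{2} - 20 \left(- 11 \left(-9 + 2\right)\right)} \left(-64\right) = \frac{128 + \left(\left(-11\right) \left(-7\right)\right)^{2} - 94 \left(\left(-11\right) \left(-7\right)\right)}{-7125 + \left(\left(-11\right) \left(-7\right)\right)^{2} - 20 \left(\left(-11\right) \left(-7\right)\right)} \left(-64\right) = \frac{128 + 77^{2} - 7238}{-7125 + 77^{2} - 1540} \left(-64\right) = \frac{128 + 5929 - 7238}{-7125 + 5929 - 1540} \left(-64\right) = \frac{1}{-2736} \left(-1181\right) \left(-64\right) = \left(- \frac{1}{2736}\right) \left(-1181\right) \left(-64\right) = \frac{1181}{2736} \left(-64\right) = - \frac{4724}{171}$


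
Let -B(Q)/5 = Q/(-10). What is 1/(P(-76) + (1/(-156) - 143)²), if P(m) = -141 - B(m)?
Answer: 24336/495184873 ≈ 4.9145e-5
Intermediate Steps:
B(Q) = Q/2 (B(Q) = -5*Q/(-10) = -5*Q*(-1)/10 = -(-1)*Q/2 = Q/2)
P(m) = -141 - m/2
1/(P(-76) + (1/(-156) - 143)²) = 1/((-141 - ½*(-76)) + (1/(-156) - 143)²) = 1/((-141 + 38) + (-1/156 - 143)²) = 1/(-103 + (-22309/156)²) = 1/(-103 + 497691481/24336) = 1/(495184873/24336) = 24336/495184873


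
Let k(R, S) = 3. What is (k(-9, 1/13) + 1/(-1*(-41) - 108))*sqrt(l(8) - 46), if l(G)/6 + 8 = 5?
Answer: 1600*I/67 ≈ 23.881*I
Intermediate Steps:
l(G) = -18 (l(G) = -48 + 6*5 = -48 + 30 = -18)
(k(-9, 1/13) + 1/(-1*(-41) - 108))*sqrt(l(8) - 46) = (3 + 1/(-1*(-41) - 108))*sqrt(-18 - 46) = (3 + 1/(41 - 108))*sqrt(-64) = (3 + 1/(-67))*(8*I) = (3 - 1/67)*(8*I) = 200*(8*I)/67 = 1600*I/67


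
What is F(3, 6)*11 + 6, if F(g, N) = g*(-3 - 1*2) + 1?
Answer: -148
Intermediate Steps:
F(g, N) = 1 - 5*g (F(g, N) = g*(-3 - 2) + 1 = g*(-5) + 1 = -5*g + 1 = 1 - 5*g)
F(3, 6)*11 + 6 = (1 - 5*3)*11 + 6 = (1 - 15)*11 + 6 = -14*11 + 6 = -154 + 6 = -148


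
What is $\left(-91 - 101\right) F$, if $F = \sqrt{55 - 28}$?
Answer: $- 576 \sqrt{3} \approx -997.66$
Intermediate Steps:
$F = 3 \sqrt{3}$ ($F = \sqrt{27} = 3 \sqrt{3} \approx 5.1962$)
$\left(-91 - 101\right) F = \left(-91 - 101\right) 3 \sqrt{3} = - 192 \cdot 3 \sqrt{3} = - 576 \sqrt{3}$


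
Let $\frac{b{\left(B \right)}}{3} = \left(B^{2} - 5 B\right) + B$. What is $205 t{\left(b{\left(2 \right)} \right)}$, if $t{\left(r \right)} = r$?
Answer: $-2460$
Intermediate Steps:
$b{\left(B \right)} = - 12 B + 3 B^{2}$ ($b{\left(B \right)} = 3 \left(\left(B^{2} - 5 B\right) + B\right) = 3 \left(B^{2} - 4 B\right) = - 12 B + 3 B^{2}$)
$205 t{\left(b{\left(2 \right)} \right)} = 205 \cdot 3 \cdot 2 \left(-4 + 2\right) = 205 \cdot 3 \cdot 2 \left(-2\right) = 205 \left(-12\right) = -2460$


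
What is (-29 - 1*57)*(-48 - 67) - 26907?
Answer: -17017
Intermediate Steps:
(-29 - 1*57)*(-48 - 67) - 26907 = (-29 - 57)*(-115) - 26907 = -86*(-115) - 26907 = 9890 - 26907 = -17017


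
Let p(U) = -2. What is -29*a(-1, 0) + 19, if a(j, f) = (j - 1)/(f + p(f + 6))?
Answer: -10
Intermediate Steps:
a(j, f) = (-1 + j)/(-2 + f) (a(j, f) = (j - 1)/(f - 2) = (-1 + j)/(-2 + f))
-29*a(-1, 0) + 19 = -29*(-1 - 1)/(-2 + 0) + 19 = -29*(-2)/(-2) + 19 = -(-29)*(-2)/2 + 19 = -29*1 + 19 = -29 + 19 = -10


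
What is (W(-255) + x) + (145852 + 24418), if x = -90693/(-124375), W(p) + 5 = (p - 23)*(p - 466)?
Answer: 46106276318/124375 ≈ 3.7070e+5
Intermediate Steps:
W(p) = -5 + (-466 + p)*(-23 + p) (W(p) = -5 + (p - 23)*(p - 466) = -5 + (-23 + p)*(-466 + p) = -5 + (-466 + p)*(-23 + p))
x = 90693/124375 (x = -90693*(-1/124375) = 90693/124375 ≈ 0.72919)
(W(-255) + x) + (145852 + 24418) = ((10713 + (-255)² - 489*(-255)) + 90693/124375) + (145852 + 24418) = ((10713 + 65025 + 124695) + 90693/124375) + 170270 = (200433 + 90693/124375) + 170270 = 24928945068/124375 + 170270 = 46106276318/124375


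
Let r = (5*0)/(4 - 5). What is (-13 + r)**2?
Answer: 169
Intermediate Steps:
r = 0 (r = 0/(-1) = 0*(-1) = 0)
(-13 + r)**2 = (-13 + 0)**2 = (-13)**2 = 169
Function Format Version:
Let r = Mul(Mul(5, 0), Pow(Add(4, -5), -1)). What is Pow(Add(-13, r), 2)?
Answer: 169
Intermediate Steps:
r = 0 (r = Mul(0, Pow(-1, -1)) = Mul(0, -1) = 0)
Pow(Add(-13, r), 2) = Pow(Add(-13, 0), 2) = Pow(-13, 2) = 169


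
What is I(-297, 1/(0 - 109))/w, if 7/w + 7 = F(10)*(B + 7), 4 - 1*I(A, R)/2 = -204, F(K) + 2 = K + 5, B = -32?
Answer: -138112/7 ≈ -19730.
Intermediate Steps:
F(K) = 3 + K (F(K) = -2 + (K + 5) = -2 + (5 + K) = 3 + K)
I(A, R) = 416 (I(A, R) = 8 - 2*(-204) = 8 + 408 = 416)
w = -7/332 (w = 7/(-7 + (3 + 10)*(-32 + 7)) = 7/(-7 + 13*(-25)) = 7/(-7 - 325) = 7/(-332) = 7*(-1/332) = -7/332 ≈ -0.021084)
I(-297, 1/(0 - 109))/w = 416/(-7/332) = 416*(-332/7) = -138112/7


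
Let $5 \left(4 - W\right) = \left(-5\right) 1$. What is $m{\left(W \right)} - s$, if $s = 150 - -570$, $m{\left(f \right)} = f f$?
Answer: $-695$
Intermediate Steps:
$W = 5$ ($W = 4 - \frac{\left(-5\right) 1}{5} = 4 - -1 = 4 + 1 = 5$)
$m{\left(f \right)} = f^{2}$
$s = 720$ ($s = 150 + 570 = 720$)
$m{\left(W \right)} - s = 5^{2} - 720 = 25 - 720 = -695$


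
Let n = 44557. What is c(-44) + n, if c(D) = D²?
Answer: 46493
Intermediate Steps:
c(-44) + n = (-44)² + 44557 = 1936 + 44557 = 46493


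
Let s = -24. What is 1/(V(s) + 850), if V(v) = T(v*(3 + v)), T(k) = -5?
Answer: 1/845 ≈ 0.0011834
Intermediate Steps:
V(v) = -5
1/(V(s) + 850) = 1/(-5 + 850) = 1/845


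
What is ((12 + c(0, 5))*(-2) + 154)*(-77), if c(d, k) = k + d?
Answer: -9240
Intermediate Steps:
c(d, k) = d + k
((12 + c(0, 5))*(-2) + 154)*(-77) = ((12 + (0 + 5))*(-2) + 154)*(-77) = ((12 + 5)*(-2) + 154)*(-77) = (17*(-2) + 154)*(-77) = (-34 + 154)*(-77) = 120*(-77) = -9240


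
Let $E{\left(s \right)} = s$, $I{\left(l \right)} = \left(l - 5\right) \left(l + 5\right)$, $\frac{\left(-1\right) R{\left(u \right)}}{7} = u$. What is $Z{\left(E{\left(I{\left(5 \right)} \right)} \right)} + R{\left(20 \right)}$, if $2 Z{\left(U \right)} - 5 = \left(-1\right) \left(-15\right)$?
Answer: $-130$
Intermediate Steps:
$R{\left(u \right)} = - 7 u$
$I{\left(l \right)} = \left(-5 + l\right) \left(5 + l\right)$
$Z{\left(U \right)} = 10$ ($Z{\left(U \right)} = \frac{5}{2} + \frac{\left(-1\right) \left(-15\right)}{2} = \frac{5}{2} + \frac{1}{2} \cdot 15 = \frac{5}{2} + \frac{15}{2} = 10$)
$Z{\left(E{\left(I{\left(5 \right)} \right)} \right)} + R{\left(20 \right)} = 10 - 140 = -130$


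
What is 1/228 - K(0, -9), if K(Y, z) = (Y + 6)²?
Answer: -8207/228 ≈ -35.996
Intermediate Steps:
K(Y, z) = (6 + Y)²
1/228 - K(0, -9) = 1/228 - (6 + 0)² = 1/228 - 1*6² = 1/228 - 1*36 = 1/228 - 36 = -8207/228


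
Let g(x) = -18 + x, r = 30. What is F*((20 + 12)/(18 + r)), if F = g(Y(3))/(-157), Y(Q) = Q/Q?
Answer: 34/471 ≈ 0.072187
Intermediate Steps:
Y(Q) = 1
F = 17/157 (F = (-18 + 1)/(-157) = -17*(-1/157) = 17/157 ≈ 0.10828)
F*((20 + 12)/(18 + r)) = 17*((20 + 12)/(18 + 30))/157 = 17*(32/48)/157 = 17*(32*(1/48))/157 = (17/157)*(2/3) = 34/471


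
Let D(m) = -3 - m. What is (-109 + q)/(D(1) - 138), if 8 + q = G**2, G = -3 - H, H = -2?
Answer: 58/71 ≈ 0.81690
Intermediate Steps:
G = -1 (G = -3 - 1*(-2) = -3 + 2 = -1)
q = -7 (q = -8 + (-1)**2 = -8 + 1 = -7)
(-109 + q)/(D(1) - 138) = (-109 - 7)/((-3 - 1*1) - 138) = -116/((-3 - 1) - 138) = -116/(-4 - 138) = -116/(-142) = -1/142*(-116) = 58/71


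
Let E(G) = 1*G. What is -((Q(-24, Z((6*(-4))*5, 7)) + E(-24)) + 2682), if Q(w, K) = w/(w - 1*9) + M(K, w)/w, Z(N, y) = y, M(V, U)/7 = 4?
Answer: -175399/66 ≈ -2657.6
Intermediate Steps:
M(V, U) = 28 (M(V, U) = 7*4 = 28)
Q(w, K) = 28/w + w/(-9 + w) (Q(w, K) = w/(w - 1*9) + 28/w = w/(w - 9) + 28/w = w/(-9 + w) + 28/w = 28/w + w/(-9 + w))
E(G) = G
-((Q(-24, Z((6*(-4))*5, 7)) + E(-24)) + 2682) = -(((-252 + (-24)**2 + 28*(-24))/((-24)*(-9 - 24)) - 24) + 2682) = -((-1/24*(-252 + 576 - 672)/(-33) - 24) + 2682) = -((-1/24*(-1/33)*(-348) - 24) + 2682) = -((-29/66 - 24) + 2682) = -(-1613/66 + 2682) = -1*175399/66 = -175399/66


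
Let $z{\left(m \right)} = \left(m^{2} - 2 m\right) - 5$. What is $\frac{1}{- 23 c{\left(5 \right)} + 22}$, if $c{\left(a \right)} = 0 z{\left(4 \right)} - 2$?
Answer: $\frac{1}{68} \approx 0.014706$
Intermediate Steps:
$z{\left(m \right)} = -5 + m^{2} - 2 m$
$c{\left(a \right)} = -2$ ($c{\left(a \right)} = 0 \left(-5 + 4^{2} - 8\right) - 2 = 0 \left(-5 + 16 - 8\right) - 2 = 0 \cdot 3 - 2 = 0 - 2 = -2$)
$\frac{1}{- 23 c{\left(5 \right)} + 22} = \frac{1}{\left(-23\right) \left(-2\right) + 22} = \frac{1}{46 + 22} = \frac{1}{68}$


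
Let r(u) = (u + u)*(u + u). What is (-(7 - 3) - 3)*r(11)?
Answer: -3388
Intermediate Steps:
r(u) = 4*u**2 (r(u) = (2*u)*(2*u) = 4*u**2)
(-(7 - 3) - 3)*r(11) = (-(7 - 3) - 3)*(4*11**2) = (-1*4 - 3)*(4*121) = (-4 - 3)*484 = -7*484 = -3388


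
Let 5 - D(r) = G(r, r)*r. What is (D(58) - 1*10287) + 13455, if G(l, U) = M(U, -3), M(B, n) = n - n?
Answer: 3173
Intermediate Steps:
M(B, n) = 0
G(l, U) = 0
D(r) = 5 (D(r) = 5 - 0*r = 5 - 1*0 = 5 + 0 = 5)
(D(58) - 1*10287) + 13455 = (5 - 1*10287) + 13455 = (5 - 10287) + 13455 = -10282 + 13455 = 3173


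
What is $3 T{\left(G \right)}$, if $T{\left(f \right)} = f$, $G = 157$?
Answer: $471$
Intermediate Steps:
$3 T{\left(G \right)} = 3 \cdot 157 = 471$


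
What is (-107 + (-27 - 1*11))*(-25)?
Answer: 3625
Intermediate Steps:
(-107 + (-27 - 1*11))*(-25) = (-107 + (-27 - 11))*(-25) = (-107 - 38)*(-25) = -145*(-25) = 3625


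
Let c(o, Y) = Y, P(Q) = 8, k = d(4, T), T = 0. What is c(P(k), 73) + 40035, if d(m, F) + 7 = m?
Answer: 40108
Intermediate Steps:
d(m, F) = -7 + m
k = -3 (k = -7 + 4 = -3)
c(P(k), 73) + 40035 = 73 + 40035 = 40108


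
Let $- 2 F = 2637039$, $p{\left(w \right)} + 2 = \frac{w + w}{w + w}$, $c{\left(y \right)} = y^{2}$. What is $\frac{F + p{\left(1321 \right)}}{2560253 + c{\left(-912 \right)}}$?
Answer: $- \frac{2637041}{6783994} \approx -0.38872$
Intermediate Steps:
$p{\left(w \right)} = -1$ ($p{\left(w \right)} = -2 + \frac{w + w}{w + w} = -2 + \frac{2 w}{2 w} = -2 + 2 w \frac{1}{2 w} = -2 + 1 = -1$)
$F = - \frac{2637039}{2}$ ($F = \left(- \frac{1}{2}\right) 2637039 = - \frac{2637039}{2} \approx -1.3185 \cdot 10^{6}$)
$\frac{F + p{\left(1321 \right)}}{2560253 + c{\left(-912 \right)}} = \frac{- \frac{2637039}{2} - 1}{2560253 + \left(-912\right)^{2}} = - \frac{2637041}{2 \left(2560253 + 831744\right)} = - \frac{2637041}{2 \cdot 3391997} = \left(- \frac{2637041}{2}\right) \frac{1}{3391997} = - \frac{2637041}{6783994}$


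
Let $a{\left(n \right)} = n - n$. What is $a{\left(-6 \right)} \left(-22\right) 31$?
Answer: $0$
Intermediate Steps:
$a{\left(n \right)} = 0$
$a{\left(-6 \right)} \left(-22\right) 31 = 0 \left(-22\right) 31 = 0 \cdot 31 = 0$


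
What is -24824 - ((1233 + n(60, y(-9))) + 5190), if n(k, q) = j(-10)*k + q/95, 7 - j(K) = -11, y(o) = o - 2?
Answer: -3071054/95 ≈ -32327.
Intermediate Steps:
y(o) = -2 + o
j(K) = 18 (j(K) = 7 - 1*(-11) = 7 + 11 = 18)
n(k, q) = 18*k + q/95
-24824 - ((1233 + n(60, y(-9))) + 5190) = -24824 - ((1233 + (18*60 + (-2 - 9)/95)) + 5190) = -24824 - ((1233 + (1080 + (1/95)*(-11))) + 5190) = -24824 - ((1233 + (1080 - 11/95)) + 5190) = -24824 - ((1233 + 102589/95) + 5190) = -24824 - (219724/95 + 5190) = -24824 - 1*712774/95 = -24824 - 712774/95 = -3071054/95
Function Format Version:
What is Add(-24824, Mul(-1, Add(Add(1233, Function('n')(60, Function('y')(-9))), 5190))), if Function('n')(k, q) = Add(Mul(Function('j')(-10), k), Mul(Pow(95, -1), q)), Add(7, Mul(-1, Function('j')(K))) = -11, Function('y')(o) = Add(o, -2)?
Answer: Rational(-3071054, 95) ≈ -32327.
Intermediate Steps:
Function('y')(o) = Add(-2, o)
Function('j')(K) = 18 (Function('j')(K) = Add(7, Mul(-1, -11)) = Add(7, 11) = 18)
Function('n')(k, q) = Add(Mul(18, k), Mul(Rational(1, 95), q)) (Function('n')(k, q) = Add(Mul(18, k), Mul(Pow(95, -1), q)) = Add(Mul(18, k), Mul(Rational(1, 95), q)))
Add(-24824, Mul(-1, Add(Add(1233, Function('n')(60, Function('y')(-9))), 5190))) = Add(-24824, Mul(-1, Add(Add(1233, Add(Mul(18, 60), Mul(Rational(1, 95), Add(-2, -9)))), 5190))) = Add(-24824, Mul(-1, Add(Add(1233, Add(1080, Mul(Rational(1, 95), -11))), 5190))) = Add(-24824, Mul(-1, Add(Add(1233, Add(1080, Rational(-11, 95))), 5190))) = Add(-24824, Mul(-1, Add(Add(1233, Rational(102589, 95)), 5190))) = Add(-24824, Mul(-1, Add(Rational(219724, 95), 5190))) = Add(-24824, Mul(-1, Rational(712774, 95))) = Add(-24824, Rational(-712774, 95)) = Rational(-3071054, 95)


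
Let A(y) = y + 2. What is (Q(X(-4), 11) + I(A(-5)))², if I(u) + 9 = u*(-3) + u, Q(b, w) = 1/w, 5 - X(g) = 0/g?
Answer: 1024/121 ≈ 8.4628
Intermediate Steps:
A(y) = 2 + y
X(g) = 5 (X(g) = 5 - 0/g = 5 - 1*0 = 5 + 0 = 5)
I(u) = -9 - 2*u (I(u) = -9 + (u*(-3) + u) = -9 + (-3*u + u) = -9 - 2*u)
(Q(X(-4), 11) + I(A(-5)))² = (1/11 + (-9 - 2*(2 - 5)))² = (1/11 + (-9 - 2*(-3)))² = (1/11 + (-9 + 6))² = (1/11 - 3)² = (-32/11)² = 1024/121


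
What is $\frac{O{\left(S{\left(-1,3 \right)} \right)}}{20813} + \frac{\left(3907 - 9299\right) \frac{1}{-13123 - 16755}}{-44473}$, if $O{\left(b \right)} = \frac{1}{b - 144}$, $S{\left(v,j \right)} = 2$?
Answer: $- \frac{664020351}{151041966063274} \approx -4.3963 \cdot 10^{-6}$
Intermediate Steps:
$O{\left(b \right)} = \frac{1}{-144 + b}$
$\frac{O{\left(S{\left(-1,3 \right)} \right)}}{20813} + \frac{\left(3907 - 9299\right) \frac{1}{-13123 - 16755}}{-44473} = \frac{1}{\left(-144 + 2\right) 20813} + \frac{\left(3907 - 9299\right) \frac{1}{-13123 - 16755}}{-44473} = \frac{1}{-142} \cdot \frac{1}{20813} + - \frac{5392}{-29878} \left(- \frac{1}{44473}\right) = \left(- \frac{1}{142}\right) \frac{1}{20813} + \left(-5392\right) \left(- \frac{1}{29878}\right) \left(- \frac{1}{44473}\right) = - \frac{1}{2955446} + \frac{2696}{14939} \left(- \frac{1}{44473}\right) = - \frac{1}{2955446} - \frac{2696}{664382147} = - \frac{664020351}{151041966063274}$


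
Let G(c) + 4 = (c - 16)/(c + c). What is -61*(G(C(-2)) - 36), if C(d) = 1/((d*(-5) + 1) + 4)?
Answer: 19459/2 ≈ 9729.5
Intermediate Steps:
C(d) = 1/(5 - 5*d) (C(d) = 1/((-5*d + 1) + 4) = 1/((1 - 5*d) + 4) = 1/(5 - 5*d))
G(c) = -4 + (-16 + c)/(2*c) (G(c) = -4 + (c - 16)/(c + c) = -4 + (-16 + c)/((2*c)) = -4 + (-16 + c)*(1/(2*c)) = -4 + (-16 + c)/(2*c))
-61*(G(C(-2)) - 36) = -61*((-7/2 - 8/((-1/(-5 + 5*(-2))))) - 36) = -61*((-7/2 - 8/((-1/(-5 - 10)))) - 36) = -61*((-7/2 - 8/((-1/(-15)))) - 36) = -61*((-7/2 - 8/((-1*(-1/15)))) - 36) = -61*((-7/2 - 8/1/15) - 36) = -61*((-7/2 - 8*15) - 36) = -61*((-7/2 - 120) - 36) = -61*(-247/2 - 36) = -61*(-319/2) = 19459/2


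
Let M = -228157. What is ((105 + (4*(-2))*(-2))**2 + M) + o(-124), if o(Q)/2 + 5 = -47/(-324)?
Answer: -34591165/162 ≈ -2.1353e+5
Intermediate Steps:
o(Q) = -1573/162 (o(Q) = -10 + 2*(-47/(-324)) = -10 + 2*(-47*(-1/324)) = -10 + 2*(47/324) = -10 + 47/162 = -1573/162)
((105 + (4*(-2))*(-2))**2 + M) + o(-124) = ((105 + (4*(-2))*(-2))**2 - 228157) - 1573/162 = ((105 - 8*(-2))**2 - 228157) - 1573/162 = ((105 + 16)**2 - 228157) - 1573/162 = (121**2 - 228157) - 1573/162 = (14641 - 228157) - 1573/162 = -213516 - 1573/162 = -34591165/162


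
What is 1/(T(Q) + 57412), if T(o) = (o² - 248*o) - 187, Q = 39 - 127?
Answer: 1/86793 ≈ 1.1522e-5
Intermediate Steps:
Q = -88
T(o) = -187 + o² - 248*o
1/(T(Q) + 57412) = 1/((-187 + (-88)² - 248*(-88)) + 57412) = 1/((-187 + 7744 + 21824) + 57412) = 1/(29381 + 57412) = 1/86793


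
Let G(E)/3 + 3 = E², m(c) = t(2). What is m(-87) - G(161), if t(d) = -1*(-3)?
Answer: -77751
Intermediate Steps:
t(d) = 3
m(c) = 3
G(E) = -9 + 3*E²
m(-87) - G(161) = 3 - (-9 + 3*161²) = 3 - (-9 + 3*25921) = 3 - (-9 + 77763) = 3 - 1*77754 = 3 - 77754 = -77751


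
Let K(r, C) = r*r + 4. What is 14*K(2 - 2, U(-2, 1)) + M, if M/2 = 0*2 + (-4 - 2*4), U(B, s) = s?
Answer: 32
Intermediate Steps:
M = -24 (M = 2*(0*2 + (-4 - 2*4)) = 2*(0 + (-4 - 8)) = 2*(0 - 12) = 2*(-12) = -24)
K(r, C) = 4 + r² (K(r, C) = r² + 4 = 4 + r²)
14*K(2 - 2, U(-2, 1)) + M = 14*(4 + (2 - 2)²) - 24 = 14*(4 + 0²) - 24 = 14*(4 + 0) - 24 = 14*4 - 24 = 56 - 24 = 32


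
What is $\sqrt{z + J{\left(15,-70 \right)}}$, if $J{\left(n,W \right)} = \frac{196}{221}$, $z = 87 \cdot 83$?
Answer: $\frac{\sqrt{352724177}}{221} \approx 84.982$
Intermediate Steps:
$z = 7221$
$J{\left(n,W \right)} = \frac{196}{221}$ ($J{\left(n,W \right)} = 196 \cdot \frac{1}{221} = \frac{196}{221}$)
$\sqrt{z + J{\left(15,-70 \right)}} = \sqrt{7221 + \frac{196}{221}} = \sqrt{\frac{1596037}{221}} = \frac{\sqrt{352724177}}{221}$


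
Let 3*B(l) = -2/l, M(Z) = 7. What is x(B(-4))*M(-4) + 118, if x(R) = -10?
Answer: 48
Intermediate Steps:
B(l) = -2/(3*l) (B(l) = (-2/l)/3 = -2/(3*l))
x(B(-4))*M(-4) + 118 = -10*7 + 118 = -70 + 118 = 48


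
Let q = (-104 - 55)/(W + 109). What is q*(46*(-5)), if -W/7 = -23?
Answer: 1219/9 ≈ 135.44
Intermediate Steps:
W = 161 (W = -7*(-23) = 161)
q = -53/90 (q = (-104 - 55)/(161 + 109) = -159/270 = -159*1/270 = -53/90 ≈ -0.58889)
q*(46*(-5)) = -1219*(-5)/45 = -53/90*(-230) = 1219/9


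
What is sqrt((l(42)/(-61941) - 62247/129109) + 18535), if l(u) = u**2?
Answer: 2*sqrt(32926652868048711359698)/2665713523 ≈ 136.14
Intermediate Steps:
sqrt((l(42)/(-61941) - 62247/129109) + 18535) = sqrt((42**2/(-61941) - 62247/129109) + 18535) = sqrt((1764*(-1/61941) - 62247*1/129109) + 18535) = sqrt((-588/20647 - 62247/129109) + 18535) = sqrt(-1361129901/2665713523 + 18535) = sqrt(49407639018904/2665713523) = 2*sqrt(32926652868048711359698)/2665713523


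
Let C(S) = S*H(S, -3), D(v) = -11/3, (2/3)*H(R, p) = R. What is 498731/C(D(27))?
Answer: 2992386/121 ≈ 24730.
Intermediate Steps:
H(R, p) = 3*R/2
D(v) = -11/3 (D(v) = -11*1/3 = -11/3)
C(S) = 3*S**2/2 (C(S) = S*(3*S/2) = 3*S**2/2)
498731/C(D(27)) = 498731/((3*(-11/3)**2/2)) = 498731/(((3/2)*(121/9))) = 498731/(121/6) = 498731*(6/121) = 2992386/121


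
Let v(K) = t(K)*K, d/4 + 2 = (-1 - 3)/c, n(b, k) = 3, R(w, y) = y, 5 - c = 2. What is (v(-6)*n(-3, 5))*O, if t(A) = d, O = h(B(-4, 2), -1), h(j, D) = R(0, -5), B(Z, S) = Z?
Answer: -1200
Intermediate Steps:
c = 3 (c = 5 - 1*2 = 5 - 2 = 3)
h(j, D) = -5
d = -40/3 (d = -8 + 4*((-1 - 3)/3) = -8 + 4*(-4*⅓) = -8 + 4*(-4/3) = -8 - 16/3 = -40/3 ≈ -13.333)
O = -5
t(A) = -40/3
v(K) = -40*K/3
(v(-6)*n(-3, 5))*O = (-40/3*(-6)*3)*(-5) = (80*3)*(-5) = 240*(-5) = -1200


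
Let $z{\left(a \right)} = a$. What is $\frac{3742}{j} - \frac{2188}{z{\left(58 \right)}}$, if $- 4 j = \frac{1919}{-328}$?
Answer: $\frac{140276230}{55651} \approx 2520.6$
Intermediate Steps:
$j = \frac{1919}{1312}$ ($j = - \frac{1919 \frac{1}{-328}}{4} = - \frac{1919 \left(- \frac{1}{328}\right)}{4} = \left(- \frac{1}{4}\right) \left(- \frac{1919}{328}\right) = \frac{1919}{1312} \approx 1.4627$)
$\frac{3742}{j} - \frac{2188}{z{\left(58 \right)}} = \frac{3742}{\frac{1919}{1312}} - \frac{2188}{58} = 3742 \cdot \frac{1312}{1919} - \frac{1094}{29} = \frac{4909504}{1919} - \frac{1094}{29} = \frac{140276230}{55651}$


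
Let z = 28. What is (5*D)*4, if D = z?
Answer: 560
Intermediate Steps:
D = 28
(5*D)*4 = (5*28)*4 = 140*4 = 560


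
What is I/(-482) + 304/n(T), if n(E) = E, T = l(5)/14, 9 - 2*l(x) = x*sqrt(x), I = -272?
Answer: -4614136/2651 - 10640*sqrt(5)/11 ≈ -3903.4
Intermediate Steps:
l(x) = 9/2 - x**(3/2)/2 (l(x) = 9/2 - x*sqrt(x)/2 = 9/2 - x**(3/2)/2)
T = 9/28 - 5*sqrt(5)/28 (T = (9/2 - 5*sqrt(5)/2)/14 = (9/2 - 5*sqrt(5)/2)*(1/14) = 9/28 - 5*sqrt(5)/28 ≈ -0.077869)
I/(-482) + 304/n(T) = -272/(-482) + 304/(9/28 - 5*sqrt(5)/28) = -272*(-1/482) + 304/(9/28 - 5*sqrt(5)/28) = 136/241 + 304/(9/28 - 5*sqrt(5)/28)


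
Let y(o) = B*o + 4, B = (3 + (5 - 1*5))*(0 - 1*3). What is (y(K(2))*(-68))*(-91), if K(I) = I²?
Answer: -198016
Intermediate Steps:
B = -9 (B = (3 + (5 - 5))*(0 - 3) = (3 + 0)*(-3) = 3*(-3) = -9)
y(o) = 4 - 9*o (y(o) = -9*o + 4 = 4 - 9*o)
(y(K(2))*(-68))*(-91) = ((4 - 9*2²)*(-68))*(-91) = ((4 - 9*4)*(-68))*(-91) = ((4 - 36)*(-68))*(-91) = -32*(-68)*(-91) = 2176*(-91) = -198016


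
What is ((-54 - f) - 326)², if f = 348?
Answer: 529984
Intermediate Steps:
((-54 - f) - 326)² = ((-54 - 1*348) - 326)² = ((-54 - 348) - 326)² = (-402 - 326)² = (-728)² = 529984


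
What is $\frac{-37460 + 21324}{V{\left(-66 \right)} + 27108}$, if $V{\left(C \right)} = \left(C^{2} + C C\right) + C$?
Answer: $- \frac{8068}{17877} \approx -0.45131$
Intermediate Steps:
$V{\left(C \right)} = C + 2 C^{2}$ ($V{\left(C \right)} = \left(C^{2} + C^{2}\right) + C = 2 C^{2} + C = C + 2 C^{2}$)
$\frac{-37460 + 21324}{V{\left(-66 \right)} + 27108} = \frac{-37460 + 21324}{- 66 \left(1 + 2 \left(-66\right)\right) + 27108} = - \frac{16136}{- 66 \left(1 - 132\right) + 27108} = - \frac{16136}{\left(-66\right) \left(-131\right) + 27108} = - \frac{16136}{8646 + 27108} = - \frac{16136}{35754} = \left(-16136\right) \frac{1}{35754} = - \frac{8068}{17877}$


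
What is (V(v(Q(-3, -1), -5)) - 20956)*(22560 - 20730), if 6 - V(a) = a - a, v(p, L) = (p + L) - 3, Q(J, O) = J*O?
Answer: -38338500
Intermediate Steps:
v(p, L) = -3 + L + p (v(p, L) = (L + p) - 3 = -3 + L + p)
V(a) = 6 (V(a) = 6 - (a - a) = 6 - 1*0 = 6 + 0 = 6)
(V(v(Q(-3, -1), -5)) - 20956)*(22560 - 20730) = (6 - 20956)*(22560 - 20730) = -20950*1830 = -38338500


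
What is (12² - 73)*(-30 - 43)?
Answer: -5183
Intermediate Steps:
(12² - 73)*(-30 - 43) = (144 - 73)*(-73) = 71*(-73) = -5183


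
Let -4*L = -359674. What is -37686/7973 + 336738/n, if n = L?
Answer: -201101862/204834343 ≈ -0.98178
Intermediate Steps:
L = 179837/2 (L = -¼*(-359674) = 179837/2 ≈ 89919.)
n = 179837/2 ≈ 89919.
-37686/7973 + 336738/n = -37686/7973 + 336738/(179837/2) = -37686*1/7973 + 336738*(2/179837) = -37686/7973 + 673476/179837 = -201101862/204834343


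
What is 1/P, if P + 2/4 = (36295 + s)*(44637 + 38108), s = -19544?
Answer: 2/2772122989 ≈ 7.2147e-10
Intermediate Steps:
P = 2772122989/2 (P = -½ + (36295 - 19544)*(44637 + 38108) = -½ + 16751*82745 = -½ + 1386061495 = 2772122989/2 ≈ 1.3861e+9)
1/P = 1/(2772122989/2) = 2/2772122989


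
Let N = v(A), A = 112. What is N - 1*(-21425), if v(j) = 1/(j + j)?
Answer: 4799201/224 ≈ 21425.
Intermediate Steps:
v(j) = 1/(2*j)
N = 1/224 (N = (½)/112 = (½)*(1/112) = 1/224 ≈ 0.0044643)
N - 1*(-21425) = 1/224 - 1*(-21425) = 1/224 + 21425 = 4799201/224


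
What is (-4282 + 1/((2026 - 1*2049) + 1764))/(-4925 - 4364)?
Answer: 7454961/16172149 ≈ 0.46098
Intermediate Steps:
(-4282 + 1/((2026 - 1*2049) + 1764))/(-4925 - 4364) = (-4282 + 1/((2026 - 2049) + 1764))/(-9289) = (-4282 + 1/(-23 + 1764))*(-1/9289) = (-4282 + 1/1741)*(-1/9289) = -7454961/1741*(-1/9289) = 7454961/16172149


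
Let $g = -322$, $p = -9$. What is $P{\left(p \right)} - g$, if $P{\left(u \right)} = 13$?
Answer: $335$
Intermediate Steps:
$P{\left(p \right)} - g = 13 - -322 = 13 + 322 = 335$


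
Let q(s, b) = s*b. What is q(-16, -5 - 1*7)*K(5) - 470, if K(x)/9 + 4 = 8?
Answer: 6442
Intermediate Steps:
K(x) = 36 (K(x) = -36 + 9*8 = -36 + 72 = 36)
q(s, b) = b*s
q(-16, -5 - 1*7)*K(5) - 470 = ((-5 - 1*7)*(-16))*36 - 470 = ((-5 - 7)*(-16))*36 - 470 = -12*(-16)*36 - 470 = 192*36 - 470 = 6912 - 470 = 6442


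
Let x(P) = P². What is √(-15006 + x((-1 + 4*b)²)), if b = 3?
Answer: I*√365 ≈ 19.105*I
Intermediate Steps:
√(-15006 + x((-1 + 4*b)²)) = √(-15006 + ((-1 + 4*3)²)²) = √(-15006 + ((-1 + 12)²)²) = √(-15006 + (11²)²) = √(-15006 + 121²) = √(-15006 + 14641) = √(-365) = I*√365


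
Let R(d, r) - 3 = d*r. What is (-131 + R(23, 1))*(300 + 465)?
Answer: -80325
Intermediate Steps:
R(d, r) = 3 + d*r
(-131 + R(23, 1))*(300 + 465) = (-131 + (3 + 23*1))*(300 + 465) = (-131 + (3 + 23))*765 = (-131 + 26)*765 = -105*765 = -80325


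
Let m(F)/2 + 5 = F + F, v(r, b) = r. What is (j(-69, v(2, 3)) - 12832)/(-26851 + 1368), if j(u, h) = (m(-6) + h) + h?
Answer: 12862/25483 ≈ 0.50473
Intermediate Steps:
m(F) = -10 + 4*F (m(F) = -10 + 2*(F + F) = -10 + 2*(2*F) = -10 + 4*F)
j(u, h) = -34 + 2*h (j(u, h) = ((-10 + 4*(-6)) + h) + h = ((-10 - 24) + h) + h = (-34 + h) + h = -34 + 2*h)
(j(-69, v(2, 3)) - 12832)/(-26851 + 1368) = ((-34 + 2*2) - 12832)/(-26851 + 1368) = ((-34 + 4) - 12832)/(-25483) = (-30 - 12832)*(-1/25483) = -12862*(-1/25483) = 12862/25483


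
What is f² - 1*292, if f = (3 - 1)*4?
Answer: -228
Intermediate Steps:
f = 8 (f = 2*4 = 8)
f² - 1*292 = 8² - 1*292 = 64 - 292 = -228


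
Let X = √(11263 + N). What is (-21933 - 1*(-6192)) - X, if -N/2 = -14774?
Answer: -15741 - √40811 ≈ -15943.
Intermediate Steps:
N = 29548 (N = -2*(-14774) = 29548)
X = √40811 (X = √(11263 + 29548) = √40811 ≈ 202.02)
(-21933 - 1*(-6192)) - X = (-21933 - 1*(-6192)) - √40811 = (-21933 + 6192) - √40811 = -15741 - √40811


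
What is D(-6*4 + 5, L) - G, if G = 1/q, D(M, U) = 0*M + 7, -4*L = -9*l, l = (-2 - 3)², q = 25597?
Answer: 179178/25597 ≈ 7.0000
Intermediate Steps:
l = 25 (l = (-5)² = 25)
L = 225/4 (L = -(-9)*25/4 = -¼*(-225) = 225/4 ≈ 56.250)
D(M, U) = 7 (D(M, U) = 0 + 7 = 7)
G = 1/25597 ≈ 3.9067e-5
D(-6*4 + 5, L) - G = 7 - 1*1/25597 = 7 - 1/25597 = 179178/25597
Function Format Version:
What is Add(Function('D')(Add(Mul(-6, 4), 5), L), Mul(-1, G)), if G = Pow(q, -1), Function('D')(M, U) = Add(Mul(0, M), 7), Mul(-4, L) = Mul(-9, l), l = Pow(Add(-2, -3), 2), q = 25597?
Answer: Rational(179178, 25597) ≈ 7.0000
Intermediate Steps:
l = 25 (l = Pow(-5, 2) = 25)
L = Rational(225, 4) (L = Mul(Rational(-1, 4), Mul(-9, 25)) = Mul(Rational(-1, 4), -225) = Rational(225, 4) ≈ 56.250)
Function('D')(M, U) = 7 (Function('D')(M, U) = Add(0, 7) = 7)
G = Rational(1, 25597) (G = Pow(25597, -1) = Rational(1, 25597) ≈ 3.9067e-5)
Add(Function('D')(Add(Mul(-6, 4), 5), L), Mul(-1, G)) = Add(7, Mul(-1, Rational(1, 25597))) = Add(7, Rational(-1, 25597)) = Rational(179178, 25597)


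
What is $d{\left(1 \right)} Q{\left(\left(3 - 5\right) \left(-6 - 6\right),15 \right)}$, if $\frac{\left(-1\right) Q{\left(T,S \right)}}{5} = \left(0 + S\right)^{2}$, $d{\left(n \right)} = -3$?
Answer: $3375$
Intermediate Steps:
$Q{\left(T,S \right)} = - 5 S^{2}$ ($Q{\left(T,S \right)} = - 5 \left(0 + S\right)^{2} = - 5 S^{2}$)
$d{\left(1 \right)} Q{\left(\left(3 - 5\right) \left(-6 - 6\right),15 \right)} = - 3 \left(- 5 \cdot 15^{2}\right) = - 3 \left(\left(-5\right) 225\right) = \left(-3\right) \left(-1125\right) = 3375$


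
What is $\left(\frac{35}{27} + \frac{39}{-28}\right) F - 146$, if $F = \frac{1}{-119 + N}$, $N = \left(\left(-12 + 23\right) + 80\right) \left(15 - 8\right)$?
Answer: $- \frac{57174841}{391608} \approx -146.0$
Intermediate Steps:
$N = 637$ ($N = \left(11 + 80\right) 7 = 91 \cdot 7 = 637$)
$F = \frac{1}{518}$ ($F = \frac{1}{-119 + 637} = \frac{1}{518} \approx 0.0019305$)
$\left(\frac{35}{27} + \frac{39}{-28}\right) F - 146 = \left(\frac{35}{27} + \frac{39}{-28}\right) \frac{1}{518} - 146 = \left(35 \cdot \frac{1}{27} + 39 \left(- \frac{1}{28}\right)\right) \frac{1}{518} - 146 = \left(\frac{35}{27} - \frac{39}{28}\right) \frac{1}{518} - 146 = \left(- \frac{73}{756}\right) \frac{1}{518} - 146 = - \frac{73}{391608} - 146 = - \frac{57174841}{391608}$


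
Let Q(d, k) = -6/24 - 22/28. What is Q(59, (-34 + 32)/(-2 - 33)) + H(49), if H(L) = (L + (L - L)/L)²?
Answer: 67199/28 ≈ 2400.0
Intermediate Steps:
H(L) = L² (H(L) = (L + 0/L)² = (L + 0)² = L²)
Q(d, k) = -29/28 (Q(d, k) = -6*1/24 - 22*1/28 = -¼ - 11/14 = -29/28)
Q(59, (-34 + 32)/(-2 - 33)) + H(49) = -29/28 + 49² = -29/28 + 2401 = 67199/28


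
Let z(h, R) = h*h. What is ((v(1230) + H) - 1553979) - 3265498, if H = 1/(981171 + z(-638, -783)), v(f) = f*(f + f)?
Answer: -2490009316554/1388215 ≈ -1.7937e+6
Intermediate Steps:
z(h, R) = h**2
v(f) = 2*f**2 (v(f) = f*(2*f) = 2*f**2)
H = 1/1388215 (H = 1/(981171 + (-638)**2) = 1/(981171 + 407044) = 1/1388215 ≈ 7.2035e-7)
((v(1230) + H) - 1553979) - 3265498 = ((2*1230**2 + 1/1388215) - 1553979) - 3265498 = ((2*1512900 + 1/1388215) - 1553979) - 3265498 = ((3025800 + 1/1388215) - 1553979) - 3265498 = (4200460947001/1388215 - 1553979) - 3265498 = 2043203989516/1388215 - 3265498 = -2490009316554/1388215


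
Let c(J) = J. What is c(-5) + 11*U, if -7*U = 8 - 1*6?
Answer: -57/7 ≈ -8.1429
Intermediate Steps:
U = -2/7 (U = -(8 - 1*6)/7 = -(8 - 6)/7 = -⅐*2 = -2/7 ≈ -0.28571)
c(-5) + 11*U = -5 + 11*(-2/7) = -5 - 22/7 = -57/7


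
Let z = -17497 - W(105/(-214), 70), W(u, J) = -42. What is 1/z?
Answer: -1/17455 ≈ -5.7290e-5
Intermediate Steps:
z = -17455 (z = -17497 - 1*(-42) = -17497 + 42 = -17455)
1/z = 1/(-17455) = -1/17455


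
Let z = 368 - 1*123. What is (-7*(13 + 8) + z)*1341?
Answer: 131418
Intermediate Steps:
z = 245 (z = 368 - 123 = 245)
(-7*(13 + 8) + z)*1341 = (-7*(13 + 8) + 245)*1341 = (-7*21 + 245)*1341 = (-147 + 245)*1341 = 98*1341 = 131418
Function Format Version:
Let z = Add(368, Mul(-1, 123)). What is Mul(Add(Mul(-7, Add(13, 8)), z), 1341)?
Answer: 131418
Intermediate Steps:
z = 245 (z = Add(368, -123) = 245)
Mul(Add(Mul(-7, Add(13, 8)), z), 1341) = Mul(Add(Mul(-7, Add(13, 8)), 245), 1341) = Mul(Add(Mul(-7, 21), 245), 1341) = Mul(Add(-147, 245), 1341) = Mul(98, 1341) = 131418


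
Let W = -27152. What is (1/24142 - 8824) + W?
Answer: -868532591/24142 ≈ -35976.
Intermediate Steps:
(1/24142 - 8824) + W = (1/24142 - 8824) - 27152 = -213029007/24142 - 27152 = -868532591/24142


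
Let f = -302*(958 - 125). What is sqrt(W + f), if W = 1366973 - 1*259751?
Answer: 2*sqrt(213914) ≈ 925.02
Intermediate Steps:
W = 1107222 (W = 1366973 - 259751 = 1107222)
f = -251566 (f = -302*833 = -251566)
sqrt(W + f) = sqrt(1107222 - 251566) = sqrt(855656) = 2*sqrt(213914)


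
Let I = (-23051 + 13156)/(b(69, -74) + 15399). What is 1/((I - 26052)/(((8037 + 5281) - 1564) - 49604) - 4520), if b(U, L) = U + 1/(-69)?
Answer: -40396964350/182566473114113 ≈ -0.00022127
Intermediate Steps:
b(U, L) = -1/69 + U (b(U, L) = U - 1/69 = -1/69 + U)
I = -682755/1067291 (I = (-23051 + 13156)/((-1/69 + 69) + 15399) = -9895/(4760/69 + 15399) = -9895/1067291/69 = -9895*69/1067291 = -682755/1067291 ≈ -0.63971)
1/((I - 26052)/(((8037 + 5281) - 1564) - 49604) - 4520) = 1/((-682755/1067291 - 26052)/(((8037 + 5281) - 1564) - 49604) - 4520) = 1/(-27805747887/(1067291*((13318 - 1564) - 49604)) - 4520) = 1/(-27805747887/(1067291*(11754 - 49604)) - 4520) = 1/(-27805747887/1067291/(-37850) - 4520) = 1/(-27805747887/1067291*(-1/37850) - 4520) = 1/(27805747887/40396964350 - 4520) = 1/(-182566473114113/40396964350) = -40396964350/182566473114113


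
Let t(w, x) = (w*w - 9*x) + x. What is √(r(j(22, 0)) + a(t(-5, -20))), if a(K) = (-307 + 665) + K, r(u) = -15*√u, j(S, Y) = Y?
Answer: √543 ≈ 23.302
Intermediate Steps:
t(w, x) = w² - 8*x (t(w, x) = (w² - 9*x) + x = w² - 8*x)
a(K) = 358 + K
√(r(j(22, 0)) + a(t(-5, -20))) = √(-15*√0 + (358 + ((-5)² - 8*(-20)))) = √(-15*0 + (358 + (25 + 160))) = √(0 + (358 + 185)) = √(0 + 543) = √543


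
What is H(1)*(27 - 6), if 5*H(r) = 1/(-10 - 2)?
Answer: -7/20 ≈ -0.35000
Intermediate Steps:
H(r) = -1/60 (H(r) = 1/(5*(-10 - 2)) = (1/5)/(-12) = (1/5)*(-1/12) = -1/60)
H(1)*(27 - 6) = -(27 - 6)/60 = -1/60*21 = -7/20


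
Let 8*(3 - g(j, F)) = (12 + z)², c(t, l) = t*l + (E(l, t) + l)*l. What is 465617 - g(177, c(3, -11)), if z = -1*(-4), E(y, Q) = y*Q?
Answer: 465646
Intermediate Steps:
E(y, Q) = Q*y
z = 4
c(t, l) = l*t + l*(l + l*t) (c(t, l) = t*l + (t*l + l)*l = l*t + (l*t + l)*l = l*t + (l + l*t)*l = l*t + l*(l + l*t))
g(j, F) = -29 (g(j, F) = 3 - (12 + 4)²/8 = 3 - ⅛*16² = 3 - ⅛*256 = 3 - 32 = -29)
465617 - g(177, c(3, -11)) = 465617 - 1*(-29) = 465617 + 29 = 465646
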